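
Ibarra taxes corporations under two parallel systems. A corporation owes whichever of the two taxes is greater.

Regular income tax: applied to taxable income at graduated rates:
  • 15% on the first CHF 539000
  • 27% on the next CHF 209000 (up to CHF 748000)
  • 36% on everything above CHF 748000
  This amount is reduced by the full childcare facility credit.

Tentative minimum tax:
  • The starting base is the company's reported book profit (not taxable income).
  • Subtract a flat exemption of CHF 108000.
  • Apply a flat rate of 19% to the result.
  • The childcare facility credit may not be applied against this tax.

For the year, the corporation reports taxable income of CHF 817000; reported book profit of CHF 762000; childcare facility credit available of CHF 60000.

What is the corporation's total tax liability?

Regular income tax:
  CHF 539000 × 15% = CHF 80850
  CHF 209000 × 27% = CHF 56430
  CHF 69000 × 36% = CHF 24840
  → CHF 162120
  Less childcare facility credit CHF 60000 → CHF 102120

Tentative minimum tax:
  Base (reported book profit): CHF 762000
  Less exemption CHF 108000 → base CHF 654000
  CHF 654000 × 19% = CHF 124260

CHF 124260 > CHF 102120, so the tentative minimum tax is the binding amount.

CHF 124260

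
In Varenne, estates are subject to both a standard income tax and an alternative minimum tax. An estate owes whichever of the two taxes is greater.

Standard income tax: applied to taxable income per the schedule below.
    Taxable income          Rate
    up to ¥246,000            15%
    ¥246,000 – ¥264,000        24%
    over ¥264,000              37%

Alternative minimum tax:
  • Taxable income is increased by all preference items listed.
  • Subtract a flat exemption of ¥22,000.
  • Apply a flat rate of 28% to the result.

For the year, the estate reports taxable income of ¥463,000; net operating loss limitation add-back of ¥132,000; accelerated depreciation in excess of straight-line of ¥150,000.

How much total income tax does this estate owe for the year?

¥202,440

Standard income tax:
  ¥246,000 × 15% = ¥36,900
  ¥18,000 × 24% = ¥4,320
  ¥199,000 × 37% = ¥73,630
  → ¥114,850

Alternative minimum tax:
  Adjusted income: ¥463,000 + ¥132,000 + ¥150,000 = ¥745,000
  Less exemption ¥22,000 → base ¥723,000
  ¥723,000 × 28% = ¥202,440

¥202,440 > ¥114,850, so the alternative minimum tax is the binding amount.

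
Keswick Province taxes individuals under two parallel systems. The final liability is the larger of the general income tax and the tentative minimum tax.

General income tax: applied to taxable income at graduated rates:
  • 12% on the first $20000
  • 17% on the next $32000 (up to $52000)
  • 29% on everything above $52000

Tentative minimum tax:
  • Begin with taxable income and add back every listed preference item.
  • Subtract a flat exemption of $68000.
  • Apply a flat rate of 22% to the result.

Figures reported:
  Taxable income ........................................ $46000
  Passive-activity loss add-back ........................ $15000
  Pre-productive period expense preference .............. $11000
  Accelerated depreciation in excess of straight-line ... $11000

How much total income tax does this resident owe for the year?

Tentative minimum tax:
  Adjusted income: $46000 + $15000 + $11000 + $11000 = $83000
  Less exemption $68000 → base $15000
  $15000 × 22% = $3300

General income tax:
  $20000 × 12% = $2400
  $26000 × 17% = $4420
  → $6820

$6820 > $3300, so the general income tax governs.

$6820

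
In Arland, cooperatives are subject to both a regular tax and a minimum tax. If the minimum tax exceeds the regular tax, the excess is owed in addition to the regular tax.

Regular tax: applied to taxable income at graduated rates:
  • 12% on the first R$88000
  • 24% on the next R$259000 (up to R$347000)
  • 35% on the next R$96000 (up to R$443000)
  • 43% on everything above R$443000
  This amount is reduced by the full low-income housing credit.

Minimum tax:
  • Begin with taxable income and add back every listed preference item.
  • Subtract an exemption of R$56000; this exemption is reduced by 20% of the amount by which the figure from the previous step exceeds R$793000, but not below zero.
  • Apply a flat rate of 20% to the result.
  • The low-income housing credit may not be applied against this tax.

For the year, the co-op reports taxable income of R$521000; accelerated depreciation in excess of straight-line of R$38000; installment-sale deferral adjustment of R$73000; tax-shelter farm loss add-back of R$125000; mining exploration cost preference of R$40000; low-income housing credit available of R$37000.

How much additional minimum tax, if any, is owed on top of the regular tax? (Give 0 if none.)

R$45500

Minimum tax:
  Adjusted income: R$521000 + R$38000 + R$73000 + R$125000 + R$40000 = R$797000
  Exemption: R$56000 − 20% × (R$797000 − R$793000) = R$56000 − R$800 = R$55200
  Base: R$797000 − R$55200 = R$741800
  R$741800 × 20% = R$148360

Regular tax:
  R$88000 × 12% = R$10560
  R$259000 × 24% = R$62160
  R$96000 × 35% = R$33600
  R$78000 × 43% = R$33540
  → R$139860
  Less low-income housing credit R$37000 → R$102860

Excess of minimum tax over regular tax: R$148360 − R$102860 = R$45500.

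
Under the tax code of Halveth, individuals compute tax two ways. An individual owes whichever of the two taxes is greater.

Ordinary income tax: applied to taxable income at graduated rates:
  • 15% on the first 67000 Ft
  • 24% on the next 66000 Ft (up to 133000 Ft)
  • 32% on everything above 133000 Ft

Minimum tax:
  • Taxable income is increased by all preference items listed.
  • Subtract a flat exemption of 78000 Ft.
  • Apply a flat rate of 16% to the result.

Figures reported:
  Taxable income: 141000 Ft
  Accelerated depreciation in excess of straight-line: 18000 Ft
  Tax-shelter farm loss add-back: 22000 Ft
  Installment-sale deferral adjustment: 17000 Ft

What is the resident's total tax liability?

28450 Ft

Ordinary income tax:
  67000 Ft × 15% = 10050 Ft
  66000 Ft × 24% = 15840 Ft
  8000 Ft × 32% = 2560 Ft
  → 28450 Ft

Minimum tax:
  Adjusted income: 141000 Ft + 18000 Ft + 22000 Ft + 17000 Ft = 198000 Ft
  Less exemption 78000 Ft → base 120000 Ft
  120000 Ft × 16% = 19200 Ft

28450 Ft > 19200 Ft, so the ordinary income tax governs.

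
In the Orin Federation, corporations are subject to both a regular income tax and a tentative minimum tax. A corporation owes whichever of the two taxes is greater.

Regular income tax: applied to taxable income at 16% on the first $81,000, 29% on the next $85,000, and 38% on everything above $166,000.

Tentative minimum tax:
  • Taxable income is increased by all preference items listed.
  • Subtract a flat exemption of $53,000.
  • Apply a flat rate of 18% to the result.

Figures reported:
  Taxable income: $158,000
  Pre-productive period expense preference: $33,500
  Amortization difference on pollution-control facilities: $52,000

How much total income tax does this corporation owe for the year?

$35,290

Regular income tax:
  $81,000 × 16% = $12,960
  $77,000 × 29% = $22,330
  → $35,290

Tentative minimum tax:
  Adjusted income: $158,000 + $33,500 + $52,000 = $243,500
  Less exemption $53,000 → base $190,500
  $190,500 × 18% = $34,290

$35,290 > $34,290, so the regular income tax governs.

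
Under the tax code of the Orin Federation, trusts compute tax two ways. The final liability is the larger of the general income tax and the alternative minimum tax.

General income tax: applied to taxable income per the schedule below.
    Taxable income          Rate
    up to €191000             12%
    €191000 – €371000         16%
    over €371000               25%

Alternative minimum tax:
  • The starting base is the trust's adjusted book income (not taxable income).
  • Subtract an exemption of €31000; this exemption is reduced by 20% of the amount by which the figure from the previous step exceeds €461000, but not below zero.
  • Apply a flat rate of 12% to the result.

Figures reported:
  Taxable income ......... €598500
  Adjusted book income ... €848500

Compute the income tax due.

Alternative minimum tax:
  Base (adjusted book income): €848500
  Exemption: 20% × (€848500 − €461000) = €77500 ≥ €31000, so the exemption is fully phased out
  Base: €848500 − €0 = €848500
  €848500 × 12% = €101820

General income tax:
  €191000 × 12% = €22920
  €180000 × 16% = €28800
  €227500 × 25% = €56875
  → €108595

€108595 > €101820, so the general income tax governs.

€108595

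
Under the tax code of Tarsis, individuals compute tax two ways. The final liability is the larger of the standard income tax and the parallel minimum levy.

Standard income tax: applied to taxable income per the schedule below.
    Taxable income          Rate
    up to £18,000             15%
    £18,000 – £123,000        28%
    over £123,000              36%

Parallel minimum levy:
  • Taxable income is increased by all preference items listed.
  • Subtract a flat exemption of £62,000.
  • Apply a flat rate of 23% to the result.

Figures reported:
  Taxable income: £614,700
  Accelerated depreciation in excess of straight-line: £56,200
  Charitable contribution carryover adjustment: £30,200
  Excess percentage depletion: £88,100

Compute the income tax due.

£209,112

Parallel minimum levy:
  Adjusted income: £614,700 + £56,200 + £30,200 + £88,100 = £789,200
  Less exemption £62,000 → base £727,200
  £727,200 × 23% = £167,256

Standard income tax:
  £18,000 × 15% = £2,700
  £105,000 × 28% = £29,400
  £491,700 × 36% = £177,012
  → £209,112

£209,112 > £167,256, so the standard income tax governs.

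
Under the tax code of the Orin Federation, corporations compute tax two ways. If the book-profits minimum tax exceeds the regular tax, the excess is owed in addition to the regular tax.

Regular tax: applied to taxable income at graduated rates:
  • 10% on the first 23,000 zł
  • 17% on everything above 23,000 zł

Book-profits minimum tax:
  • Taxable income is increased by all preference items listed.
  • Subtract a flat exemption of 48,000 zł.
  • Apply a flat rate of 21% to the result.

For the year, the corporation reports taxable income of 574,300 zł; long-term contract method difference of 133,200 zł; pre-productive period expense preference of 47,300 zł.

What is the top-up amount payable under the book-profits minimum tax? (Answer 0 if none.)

Book-profits minimum tax:
  Adjusted income: 574,300 zł + 133,200 zł + 47,300 zł = 754,800 zł
  Less exemption 48,000 zł → base 706,800 zł
  706,800 zł × 21% = 148,428 zł

Regular tax:
  23,000 zł × 10% = 2,300 zł
  551,300 zł × 17% = 93,721 zł
  → 96,021 zł

Excess of book-profits minimum tax over regular tax: 148,428 zł − 96,021 zł = 52,407 zł.

52,407 zł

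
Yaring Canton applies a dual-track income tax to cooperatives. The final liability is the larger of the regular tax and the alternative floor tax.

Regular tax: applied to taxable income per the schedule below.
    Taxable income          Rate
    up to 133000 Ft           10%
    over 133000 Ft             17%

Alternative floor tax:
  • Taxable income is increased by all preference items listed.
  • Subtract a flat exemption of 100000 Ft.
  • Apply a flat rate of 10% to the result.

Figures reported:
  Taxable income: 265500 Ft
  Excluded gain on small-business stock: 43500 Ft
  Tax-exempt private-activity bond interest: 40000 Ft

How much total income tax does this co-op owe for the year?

Alternative floor tax:
  Adjusted income: 265500 Ft + 43500 Ft + 40000 Ft = 349000 Ft
  Less exemption 100000 Ft → base 249000 Ft
  249000 Ft × 10% = 24900 Ft

Regular tax:
  133000 Ft × 10% = 13300 Ft
  132500 Ft × 17% = 22525 Ft
  → 35825 Ft

35825 Ft > 24900 Ft, so the regular tax governs.

35825 Ft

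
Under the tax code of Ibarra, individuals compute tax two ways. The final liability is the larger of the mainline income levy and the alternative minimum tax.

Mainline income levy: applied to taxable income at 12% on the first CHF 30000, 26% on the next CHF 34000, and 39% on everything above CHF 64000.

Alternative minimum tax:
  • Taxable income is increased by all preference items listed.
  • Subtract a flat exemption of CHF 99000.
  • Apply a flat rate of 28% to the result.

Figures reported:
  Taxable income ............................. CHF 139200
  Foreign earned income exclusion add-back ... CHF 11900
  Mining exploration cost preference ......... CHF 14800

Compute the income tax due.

Alternative minimum tax:
  Adjusted income: CHF 139200 + CHF 11900 + CHF 14800 = CHF 165900
  Less exemption CHF 99000 → base CHF 66900
  CHF 66900 × 28% = CHF 18732

Mainline income levy:
  CHF 30000 × 12% = CHF 3600
  CHF 34000 × 26% = CHF 8840
  CHF 75200 × 39% = CHF 29328
  → CHF 41768

CHF 41768 > CHF 18732, so the mainline income levy governs.

CHF 41768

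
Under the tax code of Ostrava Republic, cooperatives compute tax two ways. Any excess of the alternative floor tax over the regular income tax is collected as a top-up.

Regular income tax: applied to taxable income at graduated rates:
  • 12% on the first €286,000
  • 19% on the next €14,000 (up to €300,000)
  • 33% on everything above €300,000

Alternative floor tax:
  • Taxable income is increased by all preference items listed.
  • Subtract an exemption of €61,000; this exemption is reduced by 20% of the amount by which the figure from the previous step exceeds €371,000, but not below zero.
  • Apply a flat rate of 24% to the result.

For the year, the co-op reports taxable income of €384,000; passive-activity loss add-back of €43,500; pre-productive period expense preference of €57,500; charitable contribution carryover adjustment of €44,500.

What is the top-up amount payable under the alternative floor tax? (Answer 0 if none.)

€55,348

Regular income tax:
  €286,000 × 12% = €34,320
  €14,000 × 19% = €2,660
  €84,000 × 33% = €27,720
  → €64,700

Alternative floor tax:
  Adjusted income: €384,000 + €43,500 + €57,500 + €44,500 = €529,500
  Exemption: €61,000 − 20% × (€529,500 − €371,000) = €61,000 − €31,700 = €29,300
  Base: €529,500 − €29,300 = €500,200
  €500,200 × 24% = €120,048

Excess of alternative floor tax over regular income tax: €120,048 − €64,700 = €55,348.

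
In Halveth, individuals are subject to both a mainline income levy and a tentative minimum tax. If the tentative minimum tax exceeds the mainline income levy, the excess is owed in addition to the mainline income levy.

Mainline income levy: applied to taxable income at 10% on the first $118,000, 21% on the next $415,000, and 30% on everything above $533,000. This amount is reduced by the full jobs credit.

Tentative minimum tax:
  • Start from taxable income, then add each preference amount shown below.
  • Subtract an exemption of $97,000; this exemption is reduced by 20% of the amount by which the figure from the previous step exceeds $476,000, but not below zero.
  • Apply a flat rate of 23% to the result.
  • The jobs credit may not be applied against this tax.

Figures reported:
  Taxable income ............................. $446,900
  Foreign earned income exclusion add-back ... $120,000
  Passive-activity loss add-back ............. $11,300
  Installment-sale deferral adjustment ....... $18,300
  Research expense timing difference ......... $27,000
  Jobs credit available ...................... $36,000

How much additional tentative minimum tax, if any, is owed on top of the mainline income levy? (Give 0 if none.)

$83,011

Tentative minimum tax:
  Adjusted income: $446,900 + $120,000 + $11,300 + $18,300 + $27,000 = $623,500
  Exemption: $97,000 − 20% × ($623,500 − $476,000) = $97,000 − $29,500 = $67,500
  Base: $623,500 − $67,500 = $556,000
  $556,000 × 23% = $127,880

Mainline income levy:
  $118,000 × 10% = $11,800
  $328,900 × 21% = $69,069
  → $80,869
  Less jobs credit $36,000 → $44,869

Excess of tentative minimum tax over mainline income levy: $127,880 − $44,869 = $83,011.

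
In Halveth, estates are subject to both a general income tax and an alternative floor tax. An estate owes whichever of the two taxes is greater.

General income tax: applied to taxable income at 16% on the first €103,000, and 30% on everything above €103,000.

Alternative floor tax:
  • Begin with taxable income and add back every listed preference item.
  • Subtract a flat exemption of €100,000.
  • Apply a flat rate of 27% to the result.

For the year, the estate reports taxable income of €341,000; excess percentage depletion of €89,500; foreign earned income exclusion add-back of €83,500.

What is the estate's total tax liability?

General income tax:
  €103,000 × 16% = €16,480
  €238,000 × 30% = €71,400
  → €87,880

Alternative floor tax:
  Adjusted income: €341,000 + €89,500 + €83,500 = €514,000
  Less exemption €100,000 → base €414,000
  €414,000 × 27% = €111,780

€111,780 > €87,880, so the alternative floor tax is the binding amount.

€111,780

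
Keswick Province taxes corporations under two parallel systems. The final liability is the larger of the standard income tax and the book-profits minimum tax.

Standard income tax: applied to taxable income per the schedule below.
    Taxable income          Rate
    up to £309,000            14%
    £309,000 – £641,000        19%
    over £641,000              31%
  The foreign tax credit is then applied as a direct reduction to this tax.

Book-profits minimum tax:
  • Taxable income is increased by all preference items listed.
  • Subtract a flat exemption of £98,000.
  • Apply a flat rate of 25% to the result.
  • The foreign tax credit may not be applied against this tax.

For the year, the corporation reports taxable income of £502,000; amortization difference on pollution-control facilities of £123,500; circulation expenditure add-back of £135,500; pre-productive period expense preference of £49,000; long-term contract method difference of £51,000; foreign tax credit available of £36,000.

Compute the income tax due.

Book-profits minimum tax:
  Adjusted income: £502,000 + £123,500 + £135,500 + £49,000 + £51,000 = £861,000
  Less exemption £98,000 → base £763,000
  £763,000 × 25% = £190,750

Standard income tax:
  £309,000 × 14% = £43,260
  £193,000 × 19% = £36,670
  → £79,930
  Less foreign tax credit £36,000 → £43,930

£190,750 > £43,930, so the book-profits minimum tax is the binding amount.

£190,750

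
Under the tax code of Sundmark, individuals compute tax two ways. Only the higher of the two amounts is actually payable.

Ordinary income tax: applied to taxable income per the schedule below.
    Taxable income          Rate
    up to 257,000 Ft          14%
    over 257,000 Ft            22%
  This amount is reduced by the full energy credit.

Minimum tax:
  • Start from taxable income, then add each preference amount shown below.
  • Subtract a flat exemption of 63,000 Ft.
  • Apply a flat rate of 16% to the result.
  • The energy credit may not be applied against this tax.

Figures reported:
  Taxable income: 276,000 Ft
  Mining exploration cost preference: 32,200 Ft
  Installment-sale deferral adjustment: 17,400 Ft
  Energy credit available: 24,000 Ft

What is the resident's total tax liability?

Minimum tax:
  Adjusted income: 276,000 Ft + 32,200 Ft + 17,400 Ft = 325,600 Ft
  Less exemption 63,000 Ft → base 262,600 Ft
  262,600 Ft × 16% = 42,016 Ft

Ordinary income tax:
  257,000 Ft × 14% = 35,980 Ft
  19,000 Ft × 22% = 4,180 Ft
  → 40,160 Ft
  Less energy credit 24,000 Ft → 16,160 Ft

42,016 Ft > 16,160 Ft, so the minimum tax is the binding amount.

42,016 Ft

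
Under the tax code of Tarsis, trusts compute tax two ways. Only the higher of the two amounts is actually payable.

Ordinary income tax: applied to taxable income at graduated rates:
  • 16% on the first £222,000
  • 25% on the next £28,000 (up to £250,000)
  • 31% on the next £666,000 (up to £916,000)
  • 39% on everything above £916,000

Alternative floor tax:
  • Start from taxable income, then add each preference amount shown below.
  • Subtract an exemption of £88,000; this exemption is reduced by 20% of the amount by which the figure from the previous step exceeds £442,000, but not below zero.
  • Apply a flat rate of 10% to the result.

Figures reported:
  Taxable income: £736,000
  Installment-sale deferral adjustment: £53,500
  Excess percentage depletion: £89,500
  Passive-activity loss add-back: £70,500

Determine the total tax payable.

£193,180

Alternative floor tax:
  Adjusted income: £736,000 + £53,500 + £89,500 + £70,500 = £949,500
  Exemption: 20% × (£949,500 − £442,000) = £101,500 ≥ £88,000, so the exemption is fully phased out
  Base: £949,500 − £0 = £949,500
  £949,500 × 10% = £94,950

Ordinary income tax:
  £222,000 × 16% = £35,520
  £28,000 × 25% = £7,000
  £486,000 × 31% = £150,660
  → £193,180

£193,180 > £94,950, so the ordinary income tax governs.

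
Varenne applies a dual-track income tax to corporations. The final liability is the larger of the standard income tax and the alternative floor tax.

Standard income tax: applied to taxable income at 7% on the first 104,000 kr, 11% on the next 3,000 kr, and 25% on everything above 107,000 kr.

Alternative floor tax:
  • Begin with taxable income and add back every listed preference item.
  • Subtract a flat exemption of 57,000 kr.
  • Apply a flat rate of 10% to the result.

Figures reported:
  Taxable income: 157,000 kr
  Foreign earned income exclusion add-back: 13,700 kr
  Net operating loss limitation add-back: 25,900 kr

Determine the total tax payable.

20,110 kr

Standard income tax:
  104,000 kr × 7% = 7,280 kr
  3,000 kr × 11% = 330 kr
  50,000 kr × 25% = 12,500 kr
  → 20,110 kr

Alternative floor tax:
  Adjusted income: 157,000 kr + 13,700 kr + 25,900 kr = 196,600 kr
  Less exemption 57,000 kr → base 139,600 kr
  139,600 kr × 10% = 13,960 kr

20,110 kr > 13,960 kr, so the standard income tax governs.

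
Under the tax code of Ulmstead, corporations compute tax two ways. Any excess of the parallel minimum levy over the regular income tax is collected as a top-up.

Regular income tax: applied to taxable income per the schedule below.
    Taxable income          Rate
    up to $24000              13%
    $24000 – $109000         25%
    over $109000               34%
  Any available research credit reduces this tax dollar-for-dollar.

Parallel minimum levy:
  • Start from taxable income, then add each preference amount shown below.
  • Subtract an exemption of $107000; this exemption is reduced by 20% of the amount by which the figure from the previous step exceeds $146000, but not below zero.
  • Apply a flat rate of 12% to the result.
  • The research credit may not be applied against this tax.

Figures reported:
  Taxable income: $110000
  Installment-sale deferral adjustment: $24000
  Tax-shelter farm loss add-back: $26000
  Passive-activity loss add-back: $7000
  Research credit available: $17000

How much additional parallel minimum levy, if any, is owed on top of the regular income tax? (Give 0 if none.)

Parallel minimum levy:
  Adjusted income: $110000 + $24000 + $26000 + $7000 = $167000
  Exemption: $107000 − 20% × ($167000 − $146000) = $107000 − $4200 = $102800
  Base: $167000 − $102800 = $64200
  $64200 × 12% = $7704

Regular income tax:
  $24000 × 13% = $3120
  $85000 × 25% = $21250
  $1000 × 34% = $340
  → $24710
  Less research credit $17000 → $7710

$7704 ≤ $7710, so no add-on is due.

$0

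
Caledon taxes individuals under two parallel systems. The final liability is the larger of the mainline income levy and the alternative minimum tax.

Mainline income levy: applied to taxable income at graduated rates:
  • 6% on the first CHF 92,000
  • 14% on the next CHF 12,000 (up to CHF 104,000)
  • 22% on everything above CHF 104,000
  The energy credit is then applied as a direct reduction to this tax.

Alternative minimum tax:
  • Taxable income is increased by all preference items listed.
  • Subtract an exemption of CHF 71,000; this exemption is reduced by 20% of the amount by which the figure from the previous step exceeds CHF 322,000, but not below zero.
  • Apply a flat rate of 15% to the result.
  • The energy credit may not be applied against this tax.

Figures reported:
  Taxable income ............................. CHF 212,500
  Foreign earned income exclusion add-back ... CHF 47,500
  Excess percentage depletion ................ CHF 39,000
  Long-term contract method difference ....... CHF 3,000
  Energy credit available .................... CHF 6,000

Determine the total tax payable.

Alternative minimum tax:
  Adjusted income: CHF 212,500 + CHF 47,500 + CHF 39,000 + CHF 3,000 = CHF 302,000
  Exemption: CHF 302,000 ≤ CHF 322,000, so full CHF 71,000 applies
  Base: CHF 302,000 − CHF 71,000 = CHF 231,000
  CHF 231,000 × 15% = CHF 34,650

Mainline income levy:
  CHF 92,000 × 6% = CHF 5,520
  CHF 12,000 × 14% = CHF 1,680
  CHF 108,500 × 22% = CHF 23,870
  → CHF 31,070
  Less energy credit CHF 6,000 → CHF 25,070

CHF 34,650 > CHF 25,070, so the alternative minimum tax is the binding amount.

CHF 34,650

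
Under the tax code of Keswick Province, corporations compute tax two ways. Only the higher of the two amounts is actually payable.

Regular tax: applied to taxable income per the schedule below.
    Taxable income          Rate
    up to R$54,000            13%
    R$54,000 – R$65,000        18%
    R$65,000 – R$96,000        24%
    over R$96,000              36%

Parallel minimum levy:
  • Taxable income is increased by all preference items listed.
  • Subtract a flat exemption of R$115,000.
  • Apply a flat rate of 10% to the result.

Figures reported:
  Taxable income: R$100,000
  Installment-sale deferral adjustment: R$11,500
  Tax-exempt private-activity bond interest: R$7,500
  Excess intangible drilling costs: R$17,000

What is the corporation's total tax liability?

R$17,880

Parallel minimum levy:
  Adjusted income: R$100,000 + R$11,500 + R$7,500 + R$17,000 = R$136,000
  Less exemption R$115,000 → base R$21,000
  R$21,000 × 10% = R$2,100

Regular tax:
  R$54,000 × 13% = R$7,020
  R$11,000 × 18% = R$1,980
  R$31,000 × 24% = R$7,440
  R$4,000 × 36% = R$1,440
  → R$17,880

R$17,880 > R$2,100, so the regular tax governs.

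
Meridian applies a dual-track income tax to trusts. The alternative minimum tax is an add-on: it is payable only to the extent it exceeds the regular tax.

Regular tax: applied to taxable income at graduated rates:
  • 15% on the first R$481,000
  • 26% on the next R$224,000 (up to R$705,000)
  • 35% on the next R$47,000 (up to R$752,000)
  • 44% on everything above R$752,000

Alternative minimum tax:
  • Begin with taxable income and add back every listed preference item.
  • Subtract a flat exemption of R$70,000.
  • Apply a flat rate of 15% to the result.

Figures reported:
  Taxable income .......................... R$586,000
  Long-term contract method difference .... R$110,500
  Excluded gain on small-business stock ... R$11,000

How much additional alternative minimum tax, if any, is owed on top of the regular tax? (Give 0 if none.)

R$0

Regular tax:
  R$481,000 × 15% = R$72,150
  R$105,000 × 26% = R$27,300
  → R$99,450

Alternative minimum tax:
  Adjusted income: R$586,000 + R$110,500 + R$11,000 = R$707,500
  Less exemption R$70,000 → base R$637,500
  R$637,500 × 15% = R$95,625

R$95,625 ≤ R$99,450, so no add-on is due.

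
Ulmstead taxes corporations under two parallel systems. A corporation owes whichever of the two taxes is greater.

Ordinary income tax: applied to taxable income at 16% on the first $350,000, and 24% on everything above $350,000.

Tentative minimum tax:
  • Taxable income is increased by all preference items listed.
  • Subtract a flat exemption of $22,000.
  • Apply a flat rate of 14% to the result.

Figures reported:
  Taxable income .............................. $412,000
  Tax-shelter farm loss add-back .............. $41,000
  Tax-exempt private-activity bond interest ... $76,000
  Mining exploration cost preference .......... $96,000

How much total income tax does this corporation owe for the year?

$84,420

Ordinary income tax:
  $350,000 × 16% = $56,000
  $62,000 × 24% = $14,880
  → $70,880

Tentative minimum tax:
  Adjusted income: $412,000 + $41,000 + $76,000 + $96,000 = $625,000
  Less exemption $22,000 → base $603,000
  $603,000 × 14% = $84,420

$84,420 > $70,880, so the tentative minimum tax is the binding amount.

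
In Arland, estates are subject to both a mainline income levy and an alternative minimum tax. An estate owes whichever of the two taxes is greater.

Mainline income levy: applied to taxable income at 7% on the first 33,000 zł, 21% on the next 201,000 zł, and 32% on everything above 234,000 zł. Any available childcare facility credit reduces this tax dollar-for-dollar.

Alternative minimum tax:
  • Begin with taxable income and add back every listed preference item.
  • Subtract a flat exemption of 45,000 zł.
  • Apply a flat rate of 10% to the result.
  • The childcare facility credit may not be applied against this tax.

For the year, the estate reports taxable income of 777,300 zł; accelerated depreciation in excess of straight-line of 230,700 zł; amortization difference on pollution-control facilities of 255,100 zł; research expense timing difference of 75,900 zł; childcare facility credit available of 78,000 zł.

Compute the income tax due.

Alternative minimum tax:
  Adjusted income: 777,300 zł + 230,700 zł + 255,100 zł + 75,900 zł = 1,339,000 zł
  Less exemption 45,000 zł → base 1,294,000 zł
  1,294,000 zł × 10% = 129,400 zł

Mainline income levy:
  33,000 zł × 7% = 2,310 zł
  201,000 zł × 21% = 42,210 zł
  543,300 zł × 32% = 173,856 zł
  → 218,376 zł
  Less childcare facility credit 78,000 zł → 140,376 zł

140,376 zł > 129,400 zł, so the mainline income levy governs.

140,376 zł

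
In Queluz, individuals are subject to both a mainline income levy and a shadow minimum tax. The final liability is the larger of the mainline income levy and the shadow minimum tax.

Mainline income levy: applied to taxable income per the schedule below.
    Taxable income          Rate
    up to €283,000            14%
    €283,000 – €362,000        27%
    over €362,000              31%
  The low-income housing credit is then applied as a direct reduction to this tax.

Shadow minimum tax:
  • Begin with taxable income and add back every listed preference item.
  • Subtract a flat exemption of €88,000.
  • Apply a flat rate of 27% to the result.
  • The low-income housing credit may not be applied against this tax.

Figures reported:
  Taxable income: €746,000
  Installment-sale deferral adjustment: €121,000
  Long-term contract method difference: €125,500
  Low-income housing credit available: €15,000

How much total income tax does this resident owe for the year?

Mainline income levy:
  €283,000 × 14% = €39,620
  €79,000 × 27% = €21,330
  €384,000 × 31% = €119,040
  → €179,990
  Less low-income housing credit €15,000 → €164,990

Shadow minimum tax:
  Adjusted income: €746,000 + €121,000 + €125,500 = €992,500
  Less exemption €88,000 → base €904,500
  €904,500 × 27% = €244,215

€244,215 > €164,990, so the shadow minimum tax is the binding amount.

€244,215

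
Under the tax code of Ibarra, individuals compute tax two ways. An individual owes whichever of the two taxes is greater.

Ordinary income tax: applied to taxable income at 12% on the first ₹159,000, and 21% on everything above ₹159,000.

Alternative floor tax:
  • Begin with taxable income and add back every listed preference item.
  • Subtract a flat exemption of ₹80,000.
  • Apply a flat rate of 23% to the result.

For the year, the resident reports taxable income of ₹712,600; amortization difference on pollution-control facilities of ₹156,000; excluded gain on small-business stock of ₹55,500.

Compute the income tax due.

Ordinary income tax:
  ₹159,000 × 12% = ₹19,080
  ₹553,600 × 21% = ₹116,256
  → ₹135,336

Alternative floor tax:
  Adjusted income: ₹712,600 + ₹156,000 + ₹55,500 = ₹924,100
  Less exemption ₹80,000 → base ₹844,100
  ₹844,100 × 23% = ₹194,143

₹194,143 > ₹135,336, so the alternative floor tax is the binding amount.

₹194,143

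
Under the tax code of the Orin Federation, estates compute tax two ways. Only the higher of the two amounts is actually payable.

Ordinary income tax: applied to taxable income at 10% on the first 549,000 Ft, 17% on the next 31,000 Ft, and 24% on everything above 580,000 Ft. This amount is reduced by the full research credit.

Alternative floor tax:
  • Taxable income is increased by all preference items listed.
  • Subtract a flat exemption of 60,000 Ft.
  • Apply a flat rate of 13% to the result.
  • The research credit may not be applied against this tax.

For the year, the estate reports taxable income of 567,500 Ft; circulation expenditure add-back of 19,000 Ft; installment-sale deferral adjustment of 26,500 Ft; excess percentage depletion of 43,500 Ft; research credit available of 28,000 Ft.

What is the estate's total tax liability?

77,545 Ft

Ordinary income tax:
  549,000 Ft × 10% = 54,900 Ft
  18,500 Ft × 17% = 3,145 Ft
  → 58,045 Ft
  Less research credit 28,000 Ft → 30,045 Ft

Alternative floor tax:
  Adjusted income: 567,500 Ft + 19,000 Ft + 26,500 Ft + 43,500 Ft = 656,500 Ft
  Less exemption 60,000 Ft → base 596,500 Ft
  596,500 Ft × 13% = 77,545 Ft

77,545 Ft > 30,045 Ft, so the alternative floor tax is the binding amount.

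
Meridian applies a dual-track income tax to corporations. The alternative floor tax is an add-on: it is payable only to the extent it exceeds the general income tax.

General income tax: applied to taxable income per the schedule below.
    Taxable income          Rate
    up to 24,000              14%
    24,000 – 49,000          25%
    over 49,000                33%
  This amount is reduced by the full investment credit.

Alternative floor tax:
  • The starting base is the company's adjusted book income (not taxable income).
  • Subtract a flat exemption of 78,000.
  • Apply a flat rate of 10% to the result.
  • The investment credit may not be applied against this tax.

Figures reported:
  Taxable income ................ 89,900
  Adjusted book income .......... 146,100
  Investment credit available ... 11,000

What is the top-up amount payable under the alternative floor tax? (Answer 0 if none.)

General income tax:
  24,000 × 14% = 3,360
  25,000 × 25% = 6,250
  40,900 × 33% = 13,497
  → 23,107
  Less investment credit 11,000 → 12,107

Alternative floor tax:
  Base (adjusted book income): 146,100
  Less exemption 78,000 → base 68,100
  68,100 × 10% = 6,810

6,810 ≤ 12,107, so no add-on is due.

0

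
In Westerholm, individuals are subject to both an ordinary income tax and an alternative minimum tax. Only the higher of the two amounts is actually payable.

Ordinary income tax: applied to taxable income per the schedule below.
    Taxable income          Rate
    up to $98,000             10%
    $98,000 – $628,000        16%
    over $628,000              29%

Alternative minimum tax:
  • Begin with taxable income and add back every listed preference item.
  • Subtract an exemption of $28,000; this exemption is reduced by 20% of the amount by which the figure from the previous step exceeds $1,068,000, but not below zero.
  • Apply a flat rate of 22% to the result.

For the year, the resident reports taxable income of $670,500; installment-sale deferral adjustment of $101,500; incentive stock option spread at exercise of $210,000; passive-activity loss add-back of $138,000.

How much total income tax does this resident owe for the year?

$242,528

Ordinary income tax:
  $98,000 × 10% = $9,800
  $530,000 × 16% = $84,800
  $42,500 × 29% = $12,325
  → $106,925

Alternative minimum tax:
  Adjusted income: $670,500 + $101,500 + $210,000 + $138,000 = $1,120,000
  Exemption: $28,000 − 20% × ($1,120,000 − $1,068,000) = $28,000 − $10,400 = $17,600
  Base: $1,120,000 − $17,600 = $1,102,400
  $1,102,400 × 22% = $242,528

$242,528 > $106,925, so the alternative minimum tax is the binding amount.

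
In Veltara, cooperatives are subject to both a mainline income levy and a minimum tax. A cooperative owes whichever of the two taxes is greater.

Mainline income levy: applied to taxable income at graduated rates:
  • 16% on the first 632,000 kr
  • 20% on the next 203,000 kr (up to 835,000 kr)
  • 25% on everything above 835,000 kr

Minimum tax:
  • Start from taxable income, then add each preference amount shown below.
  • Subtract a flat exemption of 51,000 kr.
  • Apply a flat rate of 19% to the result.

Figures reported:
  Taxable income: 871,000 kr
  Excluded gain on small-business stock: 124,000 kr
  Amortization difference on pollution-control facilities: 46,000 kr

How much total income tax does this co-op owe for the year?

188,100 kr

Minimum tax:
  Adjusted income: 871,000 kr + 124,000 kr + 46,000 kr = 1,041,000 kr
  Less exemption 51,000 kr → base 990,000 kr
  990,000 kr × 19% = 188,100 kr

Mainline income levy:
  632,000 kr × 16% = 101,120 kr
  203,000 kr × 20% = 40,600 kr
  36,000 kr × 25% = 9,000 kr
  → 150,720 kr

188,100 kr > 150,720 kr, so the minimum tax is the binding amount.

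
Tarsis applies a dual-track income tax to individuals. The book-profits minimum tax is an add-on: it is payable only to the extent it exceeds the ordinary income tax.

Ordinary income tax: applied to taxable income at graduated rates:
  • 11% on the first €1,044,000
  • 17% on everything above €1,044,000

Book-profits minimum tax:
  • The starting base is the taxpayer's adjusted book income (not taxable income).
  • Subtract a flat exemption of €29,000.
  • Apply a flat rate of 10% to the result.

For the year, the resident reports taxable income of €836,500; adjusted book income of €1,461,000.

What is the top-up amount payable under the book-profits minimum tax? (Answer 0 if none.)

Book-profits minimum tax:
  Base (adjusted book income): €1,461,000
  Less exemption €29,000 → base €1,432,000
  €1,432,000 × 10% = €143,200

Ordinary income tax:
  €836,500 × 11% = €92,015

Excess of book-profits minimum tax over ordinary income tax: €143,200 − €92,015 = €51,185.

€51,185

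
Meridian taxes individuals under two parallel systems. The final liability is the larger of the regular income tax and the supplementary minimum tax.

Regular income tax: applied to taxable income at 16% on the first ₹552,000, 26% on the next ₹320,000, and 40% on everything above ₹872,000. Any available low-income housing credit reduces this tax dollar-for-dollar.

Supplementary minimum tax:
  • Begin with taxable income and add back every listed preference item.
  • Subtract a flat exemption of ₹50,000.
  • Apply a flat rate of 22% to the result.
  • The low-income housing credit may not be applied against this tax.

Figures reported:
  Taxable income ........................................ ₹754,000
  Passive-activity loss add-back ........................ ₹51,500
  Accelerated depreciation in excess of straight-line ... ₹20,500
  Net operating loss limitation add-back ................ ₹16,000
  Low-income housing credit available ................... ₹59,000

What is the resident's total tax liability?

₹174,240

Supplementary minimum tax:
  Adjusted income: ₹754,000 + ₹51,500 + ₹20,500 + ₹16,000 = ₹842,000
  Less exemption ₹50,000 → base ₹792,000
  ₹792,000 × 22% = ₹174,240

Regular income tax:
  ₹552,000 × 16% = ₹88,320
  ₹202,000 × 26% = ₹52,520
  → ₹140,840
  Less low-income housing credit ₹59,000 → ₹81,840

₹174,240 > ₹81,840, so the supplementary minimum tax is the binding amount.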